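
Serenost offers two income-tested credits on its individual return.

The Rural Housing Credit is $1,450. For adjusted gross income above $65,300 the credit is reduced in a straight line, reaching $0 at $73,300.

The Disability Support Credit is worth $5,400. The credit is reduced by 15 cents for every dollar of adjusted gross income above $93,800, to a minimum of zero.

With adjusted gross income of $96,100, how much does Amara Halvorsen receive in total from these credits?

$5,055

Rural Housing Credit: $96,100 is at or above $73,300, so the credit is $0.
Disability Support Credit: 15% of the $2,300 excess over $93,800 is $345; credit = $5,400 − $345 = $5,055.
Total: $0 + $5,055 = $5,055.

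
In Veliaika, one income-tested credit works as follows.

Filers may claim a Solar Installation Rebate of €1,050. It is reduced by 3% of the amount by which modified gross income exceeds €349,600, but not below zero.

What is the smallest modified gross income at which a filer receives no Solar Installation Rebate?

The credit falls by 3% of each euro above €349,600, so it reaches zero when the excess is €1,050 / 3% = €35,000: income = €349,600 + €35,000 = €384,600.

€384,600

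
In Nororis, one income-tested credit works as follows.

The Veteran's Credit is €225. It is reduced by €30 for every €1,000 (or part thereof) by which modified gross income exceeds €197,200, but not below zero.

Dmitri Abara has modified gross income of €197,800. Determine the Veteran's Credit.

Veteran's Credit: income exceeds €197,200 by €600, which is 1 full-or-partial €1,000 increment; reduction = 1 × €30 = €30, leaving €195.

€195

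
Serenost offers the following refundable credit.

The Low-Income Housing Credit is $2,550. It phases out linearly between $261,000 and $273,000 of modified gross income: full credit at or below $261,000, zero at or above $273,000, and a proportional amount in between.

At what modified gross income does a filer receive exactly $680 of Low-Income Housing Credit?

$269,800

$680 is 680/2,550 of the full $2,550, so 1,870/2,550 of the $12,000 range has been used: income = $261,000 + $12,000 × 1,870/2,550 = $269,800.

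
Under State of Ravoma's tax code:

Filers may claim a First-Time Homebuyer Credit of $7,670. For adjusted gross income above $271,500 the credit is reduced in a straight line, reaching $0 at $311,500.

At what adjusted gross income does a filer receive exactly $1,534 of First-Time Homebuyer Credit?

$303,500

$1,534 is 1,534/7,670 of the full $7,670, so 6,136/7,670 of the $40,000 range has been used: income = $271,500 + $40,000 × 6,136/7,670 = $303,500.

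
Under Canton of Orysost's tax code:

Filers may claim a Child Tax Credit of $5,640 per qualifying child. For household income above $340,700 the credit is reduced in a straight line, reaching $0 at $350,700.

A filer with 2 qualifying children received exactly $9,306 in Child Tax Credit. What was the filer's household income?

Full credit = 2 × $5,640 = $11,280.
$9,306 is 9,306/11,280 of the full $11,280, so 1,974/11,280 of the $10,000 range has been used: income = $340,700 + $10,000 × 1,974/11,280 = $342,450.

$342,450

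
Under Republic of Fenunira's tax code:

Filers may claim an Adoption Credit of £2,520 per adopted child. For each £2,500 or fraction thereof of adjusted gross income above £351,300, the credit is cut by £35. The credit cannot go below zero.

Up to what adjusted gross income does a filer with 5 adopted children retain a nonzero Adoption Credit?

Full credit = 5 × £2,520 = £12,600.
After 359 increments the reduction is 359 × £35 = £12,565, leaving £35; one more increment wipes it out. Increment 359 ends at excess 359 × £2,500 = £897,500, so the highest qualifying income is £351,300 + £897,500 = £1,248,800.

£1,248,800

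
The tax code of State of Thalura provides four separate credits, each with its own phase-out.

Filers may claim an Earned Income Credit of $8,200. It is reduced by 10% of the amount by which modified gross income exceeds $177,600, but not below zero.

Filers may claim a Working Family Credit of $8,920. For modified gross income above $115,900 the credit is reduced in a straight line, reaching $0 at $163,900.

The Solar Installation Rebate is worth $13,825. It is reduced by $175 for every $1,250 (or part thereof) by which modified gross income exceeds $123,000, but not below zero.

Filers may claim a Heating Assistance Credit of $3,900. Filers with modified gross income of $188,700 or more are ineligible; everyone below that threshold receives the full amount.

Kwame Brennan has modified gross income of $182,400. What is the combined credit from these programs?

Earned Income Credit: 10% of the $4,800 excess over $177,600 is $480; credit = $8,200 − $480 = $7,720.
Working Family Credit: $182,400 is at or above $163,900, so the credit is $0.
Solar Installation Rebate: income exceeds $123,000 by $59,400, which is 48 full-or-partial $1,250 increments; reduction = 48 × $175 = $8,400, leaving $5,425.
Heating Assistance Credit: $182,400 is below the $188,700 cutoff, so the full $3,900 applies.
Total: $7,720 + $0 + $5,425 + $3,900 = $17,045.

$17,045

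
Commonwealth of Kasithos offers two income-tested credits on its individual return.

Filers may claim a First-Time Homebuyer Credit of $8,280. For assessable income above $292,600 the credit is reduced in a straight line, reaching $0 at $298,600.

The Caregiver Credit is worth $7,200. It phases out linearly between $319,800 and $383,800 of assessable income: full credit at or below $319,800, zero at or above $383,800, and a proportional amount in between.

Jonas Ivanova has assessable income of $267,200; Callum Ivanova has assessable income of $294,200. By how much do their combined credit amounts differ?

$2,208

Jonas ($267,200): First-Time Homebuyer Credit: $267,200 is at or below the $292,600 threshold, so the full $8,280 applies. Caregiver Credit: $267,200 is at or below the $319,800 threshold, so the full $7,200 applies. total $8,280 + $7,200 = $15,480
Callum ($294,200): First-Time Homebuyer Credit: $294,200 is $1,600 into a $6,000 phase-out range, leaving 4,400/6,000 of the credit: $8,280 × 4,400/6,000 = $6,072. Caregiver Credit: $294,200 is at or below the $319,800 threshold, so the full $7,200 applies. total $6,072 + $7,200 = $13,272
Difference: |$15,480 − $13,272| = $2,208.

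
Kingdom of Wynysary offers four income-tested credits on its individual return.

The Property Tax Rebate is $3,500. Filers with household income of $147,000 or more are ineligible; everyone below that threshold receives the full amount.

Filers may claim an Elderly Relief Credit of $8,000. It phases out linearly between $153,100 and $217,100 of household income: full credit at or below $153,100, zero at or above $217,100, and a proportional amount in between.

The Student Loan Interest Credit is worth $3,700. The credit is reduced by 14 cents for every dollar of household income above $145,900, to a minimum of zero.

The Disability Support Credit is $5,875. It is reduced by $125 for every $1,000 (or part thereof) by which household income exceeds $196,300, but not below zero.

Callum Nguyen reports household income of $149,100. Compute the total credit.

$17,127

Property Tax Rebate: $149,100 meets or exceeds the $147,000 cutoff, so the credit is $0.
Elderly Relief Credit: $149,100 is at or below the $153,100 threshold, so the full $8,000 applies.
Student Loan Interest Credit: 14% of the $3,200 excess over $145,900 is $448; credit = $3,700 − $448 = $3,252.
Disability Support Credit: $149,100 is at or below the $196,300 threshold, so the full $5,875 applies.
Total: $0 + $8,000 + $3,252 + $5,875 = $17,127.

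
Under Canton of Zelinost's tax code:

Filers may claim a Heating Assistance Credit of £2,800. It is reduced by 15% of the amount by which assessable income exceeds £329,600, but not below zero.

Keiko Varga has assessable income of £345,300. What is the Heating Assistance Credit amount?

Heating Assistance Credit: 15% of the £15,700 excess over £329,600 is £2,355; credit = £2,800 − £2,355 = £445.

£445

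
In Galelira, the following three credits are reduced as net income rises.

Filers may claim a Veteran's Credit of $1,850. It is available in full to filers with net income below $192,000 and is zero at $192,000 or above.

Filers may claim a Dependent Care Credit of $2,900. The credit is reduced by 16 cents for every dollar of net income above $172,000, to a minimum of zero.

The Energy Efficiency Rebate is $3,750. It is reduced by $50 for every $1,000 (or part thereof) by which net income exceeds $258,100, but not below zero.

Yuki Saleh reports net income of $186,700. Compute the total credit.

$6,148

Veteran's Credit: $186,700 is below the $192,000 cutoff, so the full $1,850 applies.
Dependent Care Credit: 16% of the $14,700 excess over $172,000 is $2,352; credit = $2,900 − $2,352 = $548.
Energy Efficiency Rebate: $186,700 is at or below the $258,100 threshold, so the full $3,750 applies.
Total: $1,850 + $548 + $3,750 = $6,148.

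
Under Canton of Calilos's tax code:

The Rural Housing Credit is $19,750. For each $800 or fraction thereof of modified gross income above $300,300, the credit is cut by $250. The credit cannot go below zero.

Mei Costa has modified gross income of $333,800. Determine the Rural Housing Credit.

$9,250

Rural Housing Credit: income exceeds $300,300 by $33,500, which is 42 full-or-partial $800 increments; reduction = 42 × $250 = $10,500, leaving $9,250.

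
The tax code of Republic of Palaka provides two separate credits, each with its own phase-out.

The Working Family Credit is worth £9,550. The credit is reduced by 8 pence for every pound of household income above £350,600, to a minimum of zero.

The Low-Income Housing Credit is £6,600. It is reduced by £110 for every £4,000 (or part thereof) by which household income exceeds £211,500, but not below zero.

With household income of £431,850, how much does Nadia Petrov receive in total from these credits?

£3,490

Working Family Credit: 8% of the £81,250 excess over £350,600 is £6,500; credit = £9,550 − £6,500 = £3,050.
Low-Income Housing Credit: income exceeds £211,500 by £220,350, which is 56 full-or-partial £4,000 increments; reduction = 56 × £110 = £6,160, leaving £440.
Total: £3,050 + £440 = £3,490.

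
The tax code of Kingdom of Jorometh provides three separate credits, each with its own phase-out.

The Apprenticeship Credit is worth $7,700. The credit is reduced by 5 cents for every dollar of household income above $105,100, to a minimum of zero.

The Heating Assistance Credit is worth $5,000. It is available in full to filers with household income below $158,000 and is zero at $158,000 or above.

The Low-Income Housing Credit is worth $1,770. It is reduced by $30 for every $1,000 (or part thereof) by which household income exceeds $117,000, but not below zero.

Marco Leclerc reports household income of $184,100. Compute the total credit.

$3,750

Apprenticeship Credit: 5% of the $79,000 excess over $105,100 is $3,950; credit = $7,700 − $3,950 = $3,750.
Heating Assistance Credit: $184,100 meets or exceeds the $158,000 cutoff, so the credit is $0.
Low-Income Housing Credit: income exceeds $117,000 by $67,100 → 68 increments × $30 = $2,040 ≥ base, so the credit is $0.
Total: $3,750 + $0 + $0 = $3,750.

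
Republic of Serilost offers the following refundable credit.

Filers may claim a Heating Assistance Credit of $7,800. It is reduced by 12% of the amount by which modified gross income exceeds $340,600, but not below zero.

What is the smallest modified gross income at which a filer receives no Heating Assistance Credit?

$405,600

The credit falls by 12% of each dollar above $340,600, so it reaches zero when the excess is $7,800 / 12% = $65,000: income = $340,600 + $65,000 = $405,600.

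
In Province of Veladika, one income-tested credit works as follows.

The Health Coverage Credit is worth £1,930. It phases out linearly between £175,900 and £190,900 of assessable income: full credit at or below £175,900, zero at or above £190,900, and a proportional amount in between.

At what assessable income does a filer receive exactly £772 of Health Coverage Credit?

£184,900

£772 is 772/1,930 of the full £1,930, so 1,158/1,930 of the £15,000 range has been used: income = £175,900 + £15,000 × 1,158/1,930 = £184,900.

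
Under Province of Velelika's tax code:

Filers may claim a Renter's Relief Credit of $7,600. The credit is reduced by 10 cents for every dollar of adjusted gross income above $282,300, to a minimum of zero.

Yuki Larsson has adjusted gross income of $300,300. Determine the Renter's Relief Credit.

Renter's Relief Credit: 10% of the $18,000 excess over $282,300 is $1,800; credit = $7,600 − $1,800 = $5,800.

$5,800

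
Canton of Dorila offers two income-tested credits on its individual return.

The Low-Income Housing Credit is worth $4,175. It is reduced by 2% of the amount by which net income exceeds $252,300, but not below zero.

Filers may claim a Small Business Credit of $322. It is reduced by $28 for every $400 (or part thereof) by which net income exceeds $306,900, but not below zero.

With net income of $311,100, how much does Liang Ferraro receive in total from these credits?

Low-Income Housing Credit: 2% of the $58,800 excess over $252,300 is $1,176; credit = $4,175 − $1,176 = $2,999.
Small Business Credit: income exceeds $306,900 by $4,200, which is 11 full-or-partial $400 increments; reduction = 11 × $28 = $308, leaving $14.
Total: $2,999 + $14 = $3,013.

$3,013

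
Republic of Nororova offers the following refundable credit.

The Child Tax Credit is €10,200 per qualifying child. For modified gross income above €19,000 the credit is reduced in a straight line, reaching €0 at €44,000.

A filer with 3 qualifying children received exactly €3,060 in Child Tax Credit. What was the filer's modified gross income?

€41,500

Full credit = 3 × €10,200 = €30,600.
€3,060 is 3,060/30,600 of the full €30,600, so 27,540/30,600 of the €25,000 range has been used: income = €19,000 + €25,000 × 27,540/30,600 = €41,500.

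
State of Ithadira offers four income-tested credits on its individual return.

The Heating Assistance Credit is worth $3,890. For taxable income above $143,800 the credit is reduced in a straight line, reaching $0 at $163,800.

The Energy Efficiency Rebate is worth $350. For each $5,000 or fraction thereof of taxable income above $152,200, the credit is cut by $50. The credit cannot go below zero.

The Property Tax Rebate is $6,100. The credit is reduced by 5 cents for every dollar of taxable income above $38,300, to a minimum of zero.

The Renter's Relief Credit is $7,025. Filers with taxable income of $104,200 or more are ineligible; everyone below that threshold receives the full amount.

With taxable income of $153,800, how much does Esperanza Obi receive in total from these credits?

$2,570

Heating Assistance Credit: $153,800 is $10,000 into a $20,000 phase-out range, leaving 10,000/20,000 of the credit: $3,890 × 10,000/20,000 = $1,945.
Energy Efficiency Rebate: income exceeds $152,200 by $1,600, which is 1 full-or-partial $5,000 increment; reduction = 1 × $50 = $50, leaving $300.
Property Tax Rebate: 5% of the $115,500 excess over $38,300 is $5,775; credit = $6,100 − $5,775 = $325.
Renter's Relief Credit: $153,800 meets or exceeds the $104,200 cutoff, so the credit is $0.
Total: $1,945 + $300 + $325 + $0 = $2,570.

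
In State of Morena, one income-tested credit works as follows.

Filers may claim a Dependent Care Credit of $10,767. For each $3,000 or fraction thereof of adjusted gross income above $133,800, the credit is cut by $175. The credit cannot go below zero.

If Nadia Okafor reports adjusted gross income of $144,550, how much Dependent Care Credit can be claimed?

$10,067

Dependent Care Credit: income exceeds $133,800 by $10,750, which is 4 full-or-partial $3,000 increments; reduction = 4 × $175 = $700, leaving $10,067.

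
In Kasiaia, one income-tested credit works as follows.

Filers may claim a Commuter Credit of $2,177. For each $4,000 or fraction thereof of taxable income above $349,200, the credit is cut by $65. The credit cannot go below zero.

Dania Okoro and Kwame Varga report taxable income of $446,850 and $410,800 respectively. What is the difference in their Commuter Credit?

$585

Dania ($446,850): Commuter Credit: income exceeds $349,200 by $97,650, which is 25 full-or-partial $4,000 increments; reduction = 25 × $65 = $1,625, leaving $552.
Kwame ($410,800): Commuter Credit: income exceeds $349,200 by $61,600, which is 16 full-or-partial $4,000 increments; reduction = 16 × $65 = $1,040, leaving $1,137.
Difference: |$552 − $1,137| = $585.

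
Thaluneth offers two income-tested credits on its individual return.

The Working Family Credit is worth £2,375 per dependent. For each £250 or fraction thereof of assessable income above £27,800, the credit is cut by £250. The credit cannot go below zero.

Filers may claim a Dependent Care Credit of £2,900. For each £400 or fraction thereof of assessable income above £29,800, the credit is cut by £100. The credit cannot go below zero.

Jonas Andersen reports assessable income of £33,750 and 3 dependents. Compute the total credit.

£3,025

Working Family Credit: base = 3 × £2,375 = £7,125. income exceeds £27,800 by £5,950, which is 24 full-or-partial £250 increments; reduction = 24 × £250 = £6,000, leaving £1,125.
Dependent Care Credit: income exceeds £29,800 by £3,950, which is 10 full-or-partial £400 increments; reduction = 10 × £100 = £1,000, leaving £1,900.
Total: £1,125 + £1,900 = £3,025.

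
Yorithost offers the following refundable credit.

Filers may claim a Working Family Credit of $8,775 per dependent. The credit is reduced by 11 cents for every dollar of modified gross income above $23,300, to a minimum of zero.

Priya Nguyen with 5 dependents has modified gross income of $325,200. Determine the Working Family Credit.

Working Family Credit: base = 5 × $8,775 = $43,875. 11% of the $301,900 excess over $23,300 is $33,209; credit = $43,875 − $33,209 = $10,666.

$10,666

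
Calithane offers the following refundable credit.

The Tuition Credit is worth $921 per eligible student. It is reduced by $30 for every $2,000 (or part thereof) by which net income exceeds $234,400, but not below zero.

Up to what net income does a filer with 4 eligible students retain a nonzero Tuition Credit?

Full credit = 4 × $921 = $3,684.
After 122 increments the reduction is 122 × $30 = $3,660, leaving $24; one more increment wipes it out. Increment 122 ends at excess 122 × $2,000 = $244,000, so the highest qualifying income is $234,400 + $244,000 = $478,400.

$478,400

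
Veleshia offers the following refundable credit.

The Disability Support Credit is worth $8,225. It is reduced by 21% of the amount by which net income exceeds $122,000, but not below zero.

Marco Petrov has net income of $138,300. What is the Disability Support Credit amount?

$4,802

Disability Support Credit: 21% of the $16,300 excess over $122,000 is $3,423; credit = $8,225 − $3,423 = $4,802.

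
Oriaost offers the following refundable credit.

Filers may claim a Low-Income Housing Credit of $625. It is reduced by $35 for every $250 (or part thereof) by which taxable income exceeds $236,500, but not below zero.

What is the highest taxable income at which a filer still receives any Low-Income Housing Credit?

After 17 increments the reduction is 17 × $35 = $595, leaving $30; one more increment wipes it out. Increment 17 ends at excess 17 × $250 = $4,250, so the highest qualifying income is $236,500 + $4,250 = $240,750.

$240,750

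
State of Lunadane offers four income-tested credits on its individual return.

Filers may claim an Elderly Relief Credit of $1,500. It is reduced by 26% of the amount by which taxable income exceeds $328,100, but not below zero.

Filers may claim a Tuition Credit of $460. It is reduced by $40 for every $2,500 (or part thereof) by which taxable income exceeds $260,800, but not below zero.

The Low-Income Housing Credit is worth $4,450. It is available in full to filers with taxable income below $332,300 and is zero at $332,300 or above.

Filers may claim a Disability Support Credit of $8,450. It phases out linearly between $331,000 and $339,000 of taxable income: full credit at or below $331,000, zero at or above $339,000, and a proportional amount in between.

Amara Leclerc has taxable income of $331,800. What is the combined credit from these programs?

$12,593

Elderly Relief Credit: 26% of the $3,700 excess over $328,100 is $962; credit = $1,500 − $962 = $538.
Tuition Credit: income exceeds $260,800 by $71,000 → 29 increments × $40 = $1,160 ≥ base, so the credit is $0.
Low-Income Housing Credit: $331,800 is below the $332,300 cutoff, so the full $4,450 applies.
Disability Support Credit: $331,800 is $800 into a $8,000 phase-out range, leaving 7,200/8,000 of the credit: $8,450 × 7,200/8,000 = $7,605.
Total: $538 + $0 + $4,450 + $7,605 = $12,593.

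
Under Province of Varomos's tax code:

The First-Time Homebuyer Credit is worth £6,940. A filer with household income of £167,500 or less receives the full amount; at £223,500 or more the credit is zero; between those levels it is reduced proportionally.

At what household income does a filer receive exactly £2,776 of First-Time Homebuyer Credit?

£201,100

£2,776 is 2,776/6,940 of the full £6,940, so 4,164/6,940 of the £56,000 range has been used: income = £167,500 + £56,000 × 4,164/6,940 = £201,100.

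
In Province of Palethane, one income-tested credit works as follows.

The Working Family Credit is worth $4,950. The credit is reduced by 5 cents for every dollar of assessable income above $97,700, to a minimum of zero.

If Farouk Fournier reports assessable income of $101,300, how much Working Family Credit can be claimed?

$4,770

Working Family Credit: 5% of the $3,600 excess over $97,700 is $180; credit = $4,950 − $180 = $4,770.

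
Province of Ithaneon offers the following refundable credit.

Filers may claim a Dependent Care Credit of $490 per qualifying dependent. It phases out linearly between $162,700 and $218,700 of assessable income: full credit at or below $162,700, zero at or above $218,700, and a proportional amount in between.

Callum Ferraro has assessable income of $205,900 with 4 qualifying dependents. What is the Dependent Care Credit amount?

$448

Dependent Care Credit: base = 4 × $490 = $1,960. $205,900 is $43,200 into a $56,000 phase-out range, leaving 12,800/56,000 of the credit: $1,960 × 12,800/56,000 = $448.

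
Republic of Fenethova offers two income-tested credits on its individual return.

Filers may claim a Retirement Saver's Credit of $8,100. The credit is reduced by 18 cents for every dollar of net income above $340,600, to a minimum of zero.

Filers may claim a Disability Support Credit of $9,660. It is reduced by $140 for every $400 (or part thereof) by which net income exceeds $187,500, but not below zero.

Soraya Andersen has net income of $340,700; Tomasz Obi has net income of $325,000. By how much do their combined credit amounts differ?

Soraya ($340,700): Retirement Saver's Credit: 18% of the $100 excess over $340,600 is $18; credit = $8,100 − $18 = $8,082. Disability Support Credit: income exceeds $187,500 by $153,200 → 383 increments × $140 = $53,620 ≥ base, so the credit is $0. total $8,082 + $0 = $8,082
Tomasz ($325,000): Retirement Saver's Credit: $325,000 is at or below the $340,600 threshold, so the full $8,100 applies. Disability Support Credit: income exceeds $187,500 by $137,500 → 344 increments × $140 = $48,160 ≥ base, so the credit is $0. total $8,100 + $0 = $8,100
Difference: |$8,082 − $8,100| = $18.

$18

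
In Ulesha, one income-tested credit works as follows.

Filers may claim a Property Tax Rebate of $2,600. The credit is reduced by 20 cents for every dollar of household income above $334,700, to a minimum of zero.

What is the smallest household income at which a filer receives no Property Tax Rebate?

$347,700

The credit falls by 20% of each dollar above $334,700, so it reaches zero when the excess is $2,600 / 20% = $13,000: income = $334,700 + $13,000 = $347,700.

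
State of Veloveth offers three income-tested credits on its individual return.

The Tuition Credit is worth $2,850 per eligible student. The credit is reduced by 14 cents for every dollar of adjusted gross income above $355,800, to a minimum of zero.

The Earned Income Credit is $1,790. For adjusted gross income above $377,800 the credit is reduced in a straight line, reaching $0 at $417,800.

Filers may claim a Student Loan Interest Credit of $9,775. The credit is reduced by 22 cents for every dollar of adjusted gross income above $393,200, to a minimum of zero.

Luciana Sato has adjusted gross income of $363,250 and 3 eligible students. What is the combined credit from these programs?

$19,072

Tuition Credit: base = 3 × $2,850 = $8,550. 14% of the $7,450 excess over $355,800 is $1,043; credit = $8,550 − $1,043 = $7,507.
Earned Income Credit: $363,250 is at or below the $377,800 threshold, so the full $1,790 applies.
Student Loan Interest Credit: $363,250 is at or below the $393,200 threshold, so the full $9,775 applies.
Total: $7,507 + $1,790 + $9,775 = $19,072.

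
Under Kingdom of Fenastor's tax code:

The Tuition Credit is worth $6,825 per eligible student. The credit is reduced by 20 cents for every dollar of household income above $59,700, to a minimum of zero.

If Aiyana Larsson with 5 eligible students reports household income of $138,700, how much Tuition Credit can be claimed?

Tuition Credit: base = 5 × $6,825 = $34,125. 20% of the $79,000 excess over $59,700 is $15,800; credit = $34,125 − $15,800 = $18,325.

$18,325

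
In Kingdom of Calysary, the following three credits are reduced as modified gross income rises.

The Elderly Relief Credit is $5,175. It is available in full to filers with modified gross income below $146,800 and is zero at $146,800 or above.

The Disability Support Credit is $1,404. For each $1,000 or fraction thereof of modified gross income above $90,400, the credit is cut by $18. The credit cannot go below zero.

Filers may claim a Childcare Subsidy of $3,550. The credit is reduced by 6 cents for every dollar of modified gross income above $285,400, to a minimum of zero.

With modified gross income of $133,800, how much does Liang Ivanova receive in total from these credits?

Elderly Relief Credit: $133,800 is below the $146,800 cutoff, so the full $5,175 applies.
Disability Support Credit: income exceeds $90,400 by $43,400, which is 44 full-or-partial $1,000 increments; reduction = 44 × $18 = $792, leaving $612.
Childcare Subsidy: $133,800 is at or below the $285,400 threshold, so the full $3,550 applies.
Total: $5,175 + $612 + $3,550 = $9,337.

$9,337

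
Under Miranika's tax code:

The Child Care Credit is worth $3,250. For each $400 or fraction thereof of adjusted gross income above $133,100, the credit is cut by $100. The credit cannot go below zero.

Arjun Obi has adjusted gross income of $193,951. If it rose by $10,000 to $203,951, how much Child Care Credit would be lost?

$0

At $193,951 — income exceeds $133,100 by $60,851 → 153 increments × $100 = $15,300 ≥ base, so the credit is $0.
At $203,951 — income exceeds $133,100 by $70,851 → 178 increments × $100 = $17,800 ≥ base, so the credit is $0.
Lost: $0 − $0 = $0.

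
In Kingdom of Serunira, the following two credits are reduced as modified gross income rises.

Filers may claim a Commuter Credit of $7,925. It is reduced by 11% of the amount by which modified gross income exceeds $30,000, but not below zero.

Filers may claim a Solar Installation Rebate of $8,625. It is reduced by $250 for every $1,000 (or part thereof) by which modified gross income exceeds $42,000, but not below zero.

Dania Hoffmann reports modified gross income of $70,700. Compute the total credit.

$4,823

Commuter Credit: 11% of the $40,700 excess over $30,000 is $4,477; credit = $7,925 − $4,477 = $3,448.
Solar Installation Rebate: income exceeds $42,000 by $28,700, which is 29 full-or-partial $1,000 increments; reduction = 29 × $250 = $7,250, leaving $1,375.
Total: $3,448 + $1,375 = $4,823.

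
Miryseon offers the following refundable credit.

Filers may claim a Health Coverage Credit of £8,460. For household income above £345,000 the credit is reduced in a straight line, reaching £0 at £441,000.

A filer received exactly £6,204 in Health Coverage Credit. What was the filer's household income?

£370,600

£6,204 is 6,204/8,460 of the full £8,460, so 2,256/8,460 of the £96,000 range has been used: income = £345,000 + £96,000 × 2,256/8,460 = £370,600.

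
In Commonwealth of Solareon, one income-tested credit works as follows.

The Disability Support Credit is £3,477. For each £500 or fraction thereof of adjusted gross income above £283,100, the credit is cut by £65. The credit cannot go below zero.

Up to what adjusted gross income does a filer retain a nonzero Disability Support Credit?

£309,600

After 53 increments the reduction is 53 × £65 = £3,445, leaving £32; one more increment wipes it out. Increment 53 ends at excess 53 × £500 = £26,500, so the highest qualifying income is £283,100 + £26,500 = £309,600.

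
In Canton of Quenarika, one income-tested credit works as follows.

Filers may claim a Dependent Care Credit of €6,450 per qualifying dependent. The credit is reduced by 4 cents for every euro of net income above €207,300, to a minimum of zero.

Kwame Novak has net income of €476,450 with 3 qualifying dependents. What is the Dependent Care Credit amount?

€8,584

Dependent Care Credit: base = 3 × €6,450 = €19,350. 4% of the €269,150 excess over €207,300 is €10,766; credit = €19,350 − €10,766 = €8,584.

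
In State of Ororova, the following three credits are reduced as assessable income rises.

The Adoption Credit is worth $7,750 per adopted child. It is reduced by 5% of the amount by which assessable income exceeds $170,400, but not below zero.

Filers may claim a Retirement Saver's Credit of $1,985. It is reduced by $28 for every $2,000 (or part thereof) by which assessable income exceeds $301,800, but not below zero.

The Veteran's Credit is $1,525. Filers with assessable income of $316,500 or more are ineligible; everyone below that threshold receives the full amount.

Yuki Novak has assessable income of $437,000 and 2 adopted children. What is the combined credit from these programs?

$2,251

Adoption Credit: base = 2 × $7,750 = $15,500. 5% of the $266,600 excess over $170,400 is $13,330; credit = $15,500 − $13,330 = $2,170.
Retirement Saver's Credit: income exceeds $301,800 by $135,200, which is 68 full-or-partial $2,000 increments; reduction = 68 × $28 = $1,904, leaving $81.
Veteran's Credit: $437,000 meets or exceeds the $316,500 cutoff, so the credit is $0.
Total: $2,170 + $81 + $0 = $2,251.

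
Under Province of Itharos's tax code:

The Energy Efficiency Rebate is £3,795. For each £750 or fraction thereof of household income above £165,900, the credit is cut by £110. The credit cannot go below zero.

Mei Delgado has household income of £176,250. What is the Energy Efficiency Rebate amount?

£2,255

Energy Efficiency Rebate: income exceeds £165,900 by £10,350, which is 14 full-or-partial £750 increments; reduction = 14 × £110 = £1,540, leaving £2,255.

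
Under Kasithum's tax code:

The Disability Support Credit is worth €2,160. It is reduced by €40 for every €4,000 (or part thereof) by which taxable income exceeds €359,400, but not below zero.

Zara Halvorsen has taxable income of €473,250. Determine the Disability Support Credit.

€1,000

Disability Support Credit: income exceeds €359,400 by €113,850, which is 29 full-or-partial €4,000 increments; reduction = 29 × €40 = €1,160, leaving €1,000.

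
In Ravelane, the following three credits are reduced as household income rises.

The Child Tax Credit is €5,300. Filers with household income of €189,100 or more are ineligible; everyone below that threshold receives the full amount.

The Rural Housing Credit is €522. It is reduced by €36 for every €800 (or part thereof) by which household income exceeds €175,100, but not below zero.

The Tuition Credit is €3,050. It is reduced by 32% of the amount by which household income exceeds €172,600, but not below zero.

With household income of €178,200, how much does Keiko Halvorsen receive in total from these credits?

€6,936

Child Tax Credit: €178,200 is below the €189,100 cutoff, so the full €5,300 applies.
Rural Housing Credit: income exceeds €175,100 by €3,100, which is 4 full-or-partial €800 increments; reduction = 4 × €36 = €144, leaving €378.
Tuition Credit: 32% of the €5,600 excess over €172,600 is €1,792; credit = €3,050 − €1,792 = €1,258.
Total: €5,300 + €378 + €1,258 = €6,936.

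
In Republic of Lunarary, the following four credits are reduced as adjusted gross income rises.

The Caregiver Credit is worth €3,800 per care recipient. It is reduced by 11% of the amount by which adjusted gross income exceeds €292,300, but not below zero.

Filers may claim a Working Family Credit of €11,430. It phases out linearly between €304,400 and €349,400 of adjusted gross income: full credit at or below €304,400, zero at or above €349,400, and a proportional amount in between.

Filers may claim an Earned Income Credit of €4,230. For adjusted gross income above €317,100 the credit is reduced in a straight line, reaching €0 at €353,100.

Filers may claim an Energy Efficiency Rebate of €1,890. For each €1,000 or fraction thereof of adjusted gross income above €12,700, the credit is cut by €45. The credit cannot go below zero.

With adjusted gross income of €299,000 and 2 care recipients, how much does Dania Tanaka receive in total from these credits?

€22,523

Caregiver Credit: base = 2 × €3,800 = €7,600. 11% of the €6,700 excess over €292,300 is €737; credit = €7,600 − €737 = €6,863.
Working Family Credit: €299,000 is at or below the €304,400 threshold, so the full €11,430 applies.
Earned Income Credit: €299,000 is at or below the €317,100 threshold, so the full €4,230 applies.
Energy Efficiency Rebate: income exceeds €12,700 by €286,300 → 287 increments × €45 = €12,915 ≥ base, so the credit is €0.
Total: €6,863 + €11,430 + €4,230 + €0 = €22,523.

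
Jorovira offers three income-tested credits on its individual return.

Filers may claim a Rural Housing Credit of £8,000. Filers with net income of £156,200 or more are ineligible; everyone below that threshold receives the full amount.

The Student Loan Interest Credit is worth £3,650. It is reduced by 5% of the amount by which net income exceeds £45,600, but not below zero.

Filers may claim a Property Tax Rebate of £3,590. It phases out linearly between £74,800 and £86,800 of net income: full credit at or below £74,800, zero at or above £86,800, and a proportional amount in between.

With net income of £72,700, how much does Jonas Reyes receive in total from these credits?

£13,885

Rural Housing Credit: £72,700 is below the £156,200 cutoff, so the full £8,000 applies.
Student Loan Interest Credit: 5% of the £27,100 excess over £45,600 is £1,355; credit = £3,650 − £1,355 = £2,295.
Property Tax Rebate: £72,700 is at or below the £74,800 threshold, so the full £3,590 applies.
Total: £8,000 + £2,295 + £3,590 = £13,885.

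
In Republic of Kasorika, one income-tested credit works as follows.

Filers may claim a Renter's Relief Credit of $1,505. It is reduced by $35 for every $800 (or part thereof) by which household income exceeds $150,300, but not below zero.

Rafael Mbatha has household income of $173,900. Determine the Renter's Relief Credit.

Renter's Relief Credit: income exceeds $150,300 by $23,600, which is 30 full-or-partial $800 increments; reduction = 30 × $35 = $1,050, leaving $455.

$455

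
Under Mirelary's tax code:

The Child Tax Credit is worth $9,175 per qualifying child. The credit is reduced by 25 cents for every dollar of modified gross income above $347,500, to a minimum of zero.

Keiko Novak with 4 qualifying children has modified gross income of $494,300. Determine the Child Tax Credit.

Child Tax Credit: base = 4 × $9,175 = $36,700. 25% of the $146,800 excess over $347,500 is $36,700 ≥ base, so the credit is $0.

$0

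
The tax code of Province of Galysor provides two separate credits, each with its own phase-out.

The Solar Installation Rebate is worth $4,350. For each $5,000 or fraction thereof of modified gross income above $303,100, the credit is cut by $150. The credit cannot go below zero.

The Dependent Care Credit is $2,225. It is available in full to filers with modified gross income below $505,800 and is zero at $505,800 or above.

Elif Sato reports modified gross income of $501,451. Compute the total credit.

Solar Installation Rebate: income exceeds $303,100 by $198,351 → 40 increments × $150 = $6,000 ≥ base, so the credit is $0.
Dependent Care Credit: $501,451 is below the $505,800 cutoff, so the full $2,225 applies.
Total: $0 + $2,225 = $2,225.

$2,225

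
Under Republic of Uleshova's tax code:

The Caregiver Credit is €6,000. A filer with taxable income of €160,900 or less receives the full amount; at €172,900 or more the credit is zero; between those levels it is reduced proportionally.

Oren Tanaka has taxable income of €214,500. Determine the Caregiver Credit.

Caregiver Credit: €214,500 is at or above €172,900, so the credit is €0.

€0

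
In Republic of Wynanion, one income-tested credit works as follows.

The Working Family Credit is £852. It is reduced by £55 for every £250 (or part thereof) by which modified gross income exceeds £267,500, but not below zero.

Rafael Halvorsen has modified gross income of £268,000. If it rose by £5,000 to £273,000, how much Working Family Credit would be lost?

£742

At £268,000 — income exceeds £267,500 by £500, which is 2 full-or-partial £250 increments; reduction = 2 × £55 = £110, leaving £742.
At £273,000 — income exceeds £267,500 by £5,500 → 22 increments × £55 = £1,210 ≥ base, so the credit is £0.
Lost: £742 − £0 = £742.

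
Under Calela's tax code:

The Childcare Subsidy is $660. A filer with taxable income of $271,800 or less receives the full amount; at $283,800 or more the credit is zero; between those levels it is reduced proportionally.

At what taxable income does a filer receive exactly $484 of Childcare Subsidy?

$484 is 484/660 of the full $660, so 176/660 of the $12,000 range has been used: income = $271,800 + $12,000 × 176/660 = $275,000.

$275,000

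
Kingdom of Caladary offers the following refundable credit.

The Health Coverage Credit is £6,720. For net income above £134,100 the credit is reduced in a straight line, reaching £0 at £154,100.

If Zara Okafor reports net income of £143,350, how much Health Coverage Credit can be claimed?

Health Coverage Credit: £143,350 is £9,250 into a £20,000 phase-out range, leaving 10,750/20,000 of the credit: £6,720 × 10,750/20,000 = £3,612.

£3,612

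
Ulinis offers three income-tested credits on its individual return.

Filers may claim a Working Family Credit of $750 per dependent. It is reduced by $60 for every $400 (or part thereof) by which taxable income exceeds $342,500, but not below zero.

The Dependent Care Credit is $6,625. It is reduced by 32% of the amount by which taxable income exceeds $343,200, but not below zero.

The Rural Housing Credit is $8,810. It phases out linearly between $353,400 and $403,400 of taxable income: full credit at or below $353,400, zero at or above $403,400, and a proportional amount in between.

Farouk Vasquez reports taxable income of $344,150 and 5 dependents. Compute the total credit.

$18,581

Working Family Credit: base = 5 × $750 = $3,750. income exceeds $342,500 by $1,650, which is 5 full-or-partial $400 increments; reduction = 5 × $60 = $300, leaving $3,450.
Dependent Care Credit: 32% of the $950 excess over $343,200 is $304; credit = $6,625 − $304 = $6,321.
Rural Housing Credit: $344,150 is at or below the $353,400 threshold, so the full $8,810 applies.
Total: $3,450 + $6,321 + $8,810 = $18,581.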